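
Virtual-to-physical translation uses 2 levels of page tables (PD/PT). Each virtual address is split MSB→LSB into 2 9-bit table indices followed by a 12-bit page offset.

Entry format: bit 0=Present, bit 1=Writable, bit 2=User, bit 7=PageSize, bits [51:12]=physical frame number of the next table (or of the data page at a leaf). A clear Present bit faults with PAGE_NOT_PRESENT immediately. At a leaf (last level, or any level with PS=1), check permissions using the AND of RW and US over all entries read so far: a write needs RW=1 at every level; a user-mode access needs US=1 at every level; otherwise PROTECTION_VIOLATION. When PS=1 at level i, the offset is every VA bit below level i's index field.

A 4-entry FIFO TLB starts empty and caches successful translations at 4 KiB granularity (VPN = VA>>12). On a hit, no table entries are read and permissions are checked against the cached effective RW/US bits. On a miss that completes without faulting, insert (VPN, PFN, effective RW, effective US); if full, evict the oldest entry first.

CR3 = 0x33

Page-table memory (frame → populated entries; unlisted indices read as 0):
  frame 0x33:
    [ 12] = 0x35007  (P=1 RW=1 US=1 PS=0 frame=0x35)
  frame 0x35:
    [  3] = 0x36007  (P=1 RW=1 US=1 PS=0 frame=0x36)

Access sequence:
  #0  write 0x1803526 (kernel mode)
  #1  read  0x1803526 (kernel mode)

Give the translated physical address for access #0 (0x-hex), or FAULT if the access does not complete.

Trace:
#0 VA=0x1803526 (w,kernel):
  lvl0: tbl 0x33, slot 12 ⇒ 0x35007 (P1/RW1/US1/PS0)
  lvl1: tbl 0x35, slot 3 ⇒ 0x36007 (P1/RW1/US1/PS0)
  ✓ 0x36526  — 2 lookups
#1 VA=0x1803526 (r,kernel):
  TLB hit vpn=0x1803 → PA=0x36526

Access #0 PA: 0x36526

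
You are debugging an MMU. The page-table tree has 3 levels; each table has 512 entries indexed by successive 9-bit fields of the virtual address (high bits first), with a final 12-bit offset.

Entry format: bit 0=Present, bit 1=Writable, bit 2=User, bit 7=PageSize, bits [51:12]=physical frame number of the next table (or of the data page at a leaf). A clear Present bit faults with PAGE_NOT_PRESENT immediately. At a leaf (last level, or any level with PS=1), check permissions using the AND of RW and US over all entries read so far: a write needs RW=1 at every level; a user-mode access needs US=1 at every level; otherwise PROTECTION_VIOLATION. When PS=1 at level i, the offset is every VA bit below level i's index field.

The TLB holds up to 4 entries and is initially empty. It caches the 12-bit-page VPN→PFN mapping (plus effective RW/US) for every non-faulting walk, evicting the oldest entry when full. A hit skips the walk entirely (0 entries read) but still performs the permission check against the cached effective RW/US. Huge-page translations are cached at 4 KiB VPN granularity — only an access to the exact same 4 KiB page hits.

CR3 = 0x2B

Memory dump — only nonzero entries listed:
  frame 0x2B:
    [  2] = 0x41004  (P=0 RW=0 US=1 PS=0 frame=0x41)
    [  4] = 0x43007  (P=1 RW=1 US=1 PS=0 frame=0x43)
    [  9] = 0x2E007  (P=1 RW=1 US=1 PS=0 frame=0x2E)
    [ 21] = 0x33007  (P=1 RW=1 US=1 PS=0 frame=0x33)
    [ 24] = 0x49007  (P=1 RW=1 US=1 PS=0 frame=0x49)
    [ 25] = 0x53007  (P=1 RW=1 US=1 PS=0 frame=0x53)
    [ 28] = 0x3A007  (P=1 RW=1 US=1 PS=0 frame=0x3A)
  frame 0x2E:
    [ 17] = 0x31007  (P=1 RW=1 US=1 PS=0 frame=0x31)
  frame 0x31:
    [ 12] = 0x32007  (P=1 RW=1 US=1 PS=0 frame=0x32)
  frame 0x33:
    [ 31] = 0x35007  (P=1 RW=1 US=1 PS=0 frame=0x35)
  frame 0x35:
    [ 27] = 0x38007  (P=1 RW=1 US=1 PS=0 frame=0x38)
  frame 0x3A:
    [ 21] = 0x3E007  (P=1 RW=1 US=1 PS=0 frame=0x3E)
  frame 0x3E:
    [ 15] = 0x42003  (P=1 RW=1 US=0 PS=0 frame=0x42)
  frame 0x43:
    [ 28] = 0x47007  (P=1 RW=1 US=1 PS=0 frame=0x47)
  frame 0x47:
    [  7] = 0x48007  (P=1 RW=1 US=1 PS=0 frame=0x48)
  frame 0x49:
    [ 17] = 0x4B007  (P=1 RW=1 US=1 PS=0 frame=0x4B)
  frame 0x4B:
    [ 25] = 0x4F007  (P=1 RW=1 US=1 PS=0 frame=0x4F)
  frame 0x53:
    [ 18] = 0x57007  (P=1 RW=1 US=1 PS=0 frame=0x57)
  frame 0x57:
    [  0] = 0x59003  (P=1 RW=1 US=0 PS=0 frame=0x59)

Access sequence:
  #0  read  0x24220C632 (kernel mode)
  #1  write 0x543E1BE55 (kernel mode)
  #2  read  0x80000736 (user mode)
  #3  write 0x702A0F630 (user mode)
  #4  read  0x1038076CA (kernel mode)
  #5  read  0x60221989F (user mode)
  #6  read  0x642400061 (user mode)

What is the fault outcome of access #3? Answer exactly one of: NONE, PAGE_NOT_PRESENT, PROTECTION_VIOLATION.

Walk each access:
#0 VA=0x24220C632 (r,kernel):
  lvl0: tbl 0x2B, slot 9 ⇒ 0x2E007 (P1/RW1/US1/PS0)
  lvl1: tbl 0x2E, slot 17 ⇒ 0x31007 (P1/RW1/US1/PS0)
  lvl2: tbl 0x31, slot 12 ⇒ 0x32007 (P1/RW1/US1/PS0)
  → PA=0x32632  (3 entries read)
#1 VA=0x543E1BE55 (w,kernel):
  lvl0: tbl 0x2B, slot 21 ⇒ 0x33007 (P1/RW1/US1/PS0)
  lvl1: tbl 0x33, slot 31 ⇒ 0x35007 (P1/RW1/US1/PS0)
  lvl2: tbl 0x35, slot 27 ⇒ 0x38007 (P1/RW1/US1/PS0)
  → PA=0x38E55  (3 entries read)
#2 VA=0x80000736 (r,user):
  lvl0: tbl 0x2B, slot 2 ⇒ 0x41004 (P0/RW0/US1/PS0)
  → PAGE_NOT_PRESENT  (1 entries read)
#3 VA=0x702A0F630 (w,user):
  lvl0: tbl 0x2B, slot 28 ⇒ 0x3A007 (P1/RW1/US1/PS0)
  lvl1: tbl 0x3A, slot 21 ⇒ 0x3E007 (P1/RW1/US1/PS0)
  lvl2: tbl 0x3E, slot 15 ⇒ 0x42003 (P1/RW1/US0/PS0)
  → PROTECTION_VIOLATION  (3 entries read)
#4 VA=0x1038076CA (r,kernel):
  lvl0: tbl 0x2B, slot 4 ⇒ 0x43007 (P1/RW1/US1/PS0)
  lvl1: tbl 0x43, slot 28 ⇒ 0x47007 (P1/RW1/US1/PS0)
  lvl2: tbl 0x47, slot 7 ⇒ 0x48007 (P1/RW1/US1/PS0)
  → PA=0x486CA  (3 entries read)
#5 VA=0x60221989F (r,user):
  lvl0: tbl 0x2B, slot 24 ⇒ 0x49007 (P1/RW1/US1/PS0)
  lvl1: tbl 0x49, slot 17 ⇒ 0x4B007 (P1/RW1/US1/PS0)
  lvl2: tbl 0x4B, slot 25 ⇒ 0x4F007 (P1/RW1/US1/PS0)
  → PA=0x4F89F  (3 entries read)
#6 VA=0x642400061 (r,user):
  lvl0: tbl 0x2B, slot 25 ⇒ 0x53007 (P1/RW1/US1/PS0)
  lvl1: tbl 0x53, slot 18 ⇒ 0x57007 (P1/RW1/US1/PS0)
  lvl2: tbl 0x57, slot 0 ⇒ 0x59003 (P1/RW1/US0/PS0)
  → PROTECTION_VIOLATION  (3 entries read)

Access #3 fault: PROTECTION_VIOLATION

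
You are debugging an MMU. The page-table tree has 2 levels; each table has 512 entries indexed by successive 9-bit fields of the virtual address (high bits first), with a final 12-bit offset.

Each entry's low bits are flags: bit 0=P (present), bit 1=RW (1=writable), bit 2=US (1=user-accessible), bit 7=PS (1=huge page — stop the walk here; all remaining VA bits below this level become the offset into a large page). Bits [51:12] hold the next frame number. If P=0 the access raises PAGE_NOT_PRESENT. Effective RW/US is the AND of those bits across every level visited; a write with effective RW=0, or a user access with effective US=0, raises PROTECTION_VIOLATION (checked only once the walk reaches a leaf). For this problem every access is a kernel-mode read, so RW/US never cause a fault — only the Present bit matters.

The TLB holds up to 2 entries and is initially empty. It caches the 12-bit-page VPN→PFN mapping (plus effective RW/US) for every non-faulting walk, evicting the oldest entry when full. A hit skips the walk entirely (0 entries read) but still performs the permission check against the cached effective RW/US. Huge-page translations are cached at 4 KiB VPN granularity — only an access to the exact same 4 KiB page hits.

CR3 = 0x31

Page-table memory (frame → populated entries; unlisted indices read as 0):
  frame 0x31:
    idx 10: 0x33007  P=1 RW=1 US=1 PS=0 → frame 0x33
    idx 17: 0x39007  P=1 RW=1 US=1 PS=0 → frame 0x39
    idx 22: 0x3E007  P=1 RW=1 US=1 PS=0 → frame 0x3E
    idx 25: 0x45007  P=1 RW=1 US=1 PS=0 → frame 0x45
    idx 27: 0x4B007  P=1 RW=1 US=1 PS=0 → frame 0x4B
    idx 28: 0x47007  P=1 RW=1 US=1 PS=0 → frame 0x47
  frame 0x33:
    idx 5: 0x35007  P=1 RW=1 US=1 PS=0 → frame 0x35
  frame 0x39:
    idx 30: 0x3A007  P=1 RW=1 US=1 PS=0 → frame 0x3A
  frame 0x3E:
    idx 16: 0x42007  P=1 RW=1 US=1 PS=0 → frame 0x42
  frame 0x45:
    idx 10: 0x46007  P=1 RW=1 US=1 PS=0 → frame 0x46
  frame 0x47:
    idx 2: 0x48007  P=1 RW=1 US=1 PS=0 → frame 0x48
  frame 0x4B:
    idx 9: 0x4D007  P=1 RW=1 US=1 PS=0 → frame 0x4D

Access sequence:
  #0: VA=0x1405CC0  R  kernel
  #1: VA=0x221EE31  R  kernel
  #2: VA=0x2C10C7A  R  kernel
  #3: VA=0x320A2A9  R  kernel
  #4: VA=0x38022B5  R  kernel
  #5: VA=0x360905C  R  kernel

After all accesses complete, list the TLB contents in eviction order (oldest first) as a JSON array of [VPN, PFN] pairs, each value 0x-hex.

Per-access translation:
#0 VA=0x1405CC0 (r,kernel):
  L0 @0x31[10] → 0x33007  P=1,RW=1,US=1,PS=0
  L1 @0x33[5] → 0x35007  P=1,RW=1,US=1,PS=0
  → PA=0x35CC0  (2 entries read)
#1 VA=0x221EE31 (r,kernel):
  L0 @0x31[17] → 0x39007  P=1,RW=1,US=1,PS=0
  L1 @0x39[30] → 0x3A007  P=1,RW=1,US=1,PS=0
  → PA=0x3AE31  (2 entries read)
#2 VA=0x2C10C7A (r,kernel):
  L0 @0x31[22] → 0x3E007  P=1,RW=1,US=1,PS=0
  L1 @0x3E[16] → 0x42007  P=1,RW=1,US=1,PS=0
  → PA=0x42C7A  (2 entries read)
#3 VA=0x320A2A9 (r,kernel):
  L0 @0x31[25] → 0x45007  P=1,RW=1,US=1,PS=0
  L1 @0x45[10] → 0x46007  P=1,RW=1,US=1,PS=0
  → PA=0x462A9  (2 entries read)
#4 VA=0x38022B5 (r,kernel):
  L0 @0x31[28] → 0x47007  P=1,RW=1,US=1,PS=0
  L1 @0x47[2] → 0x48007  P=1,RW=1,US=1,PS=0
  → PA=0x482B5  (2 entries read)
#5 VA=0x360905C (r,kernel):
  L0 @0x31[27] → 0x4B007  P=1,RW=1,US=1,PS=0
  L1 @0x4B[9] → 0x4D007  P=1,RW=1,US=1,PS=0
  → PA=0x4D05C  (2 entries read)

TLB: [["0x3802", "0x48"], ["0x3609", "0x4D"]]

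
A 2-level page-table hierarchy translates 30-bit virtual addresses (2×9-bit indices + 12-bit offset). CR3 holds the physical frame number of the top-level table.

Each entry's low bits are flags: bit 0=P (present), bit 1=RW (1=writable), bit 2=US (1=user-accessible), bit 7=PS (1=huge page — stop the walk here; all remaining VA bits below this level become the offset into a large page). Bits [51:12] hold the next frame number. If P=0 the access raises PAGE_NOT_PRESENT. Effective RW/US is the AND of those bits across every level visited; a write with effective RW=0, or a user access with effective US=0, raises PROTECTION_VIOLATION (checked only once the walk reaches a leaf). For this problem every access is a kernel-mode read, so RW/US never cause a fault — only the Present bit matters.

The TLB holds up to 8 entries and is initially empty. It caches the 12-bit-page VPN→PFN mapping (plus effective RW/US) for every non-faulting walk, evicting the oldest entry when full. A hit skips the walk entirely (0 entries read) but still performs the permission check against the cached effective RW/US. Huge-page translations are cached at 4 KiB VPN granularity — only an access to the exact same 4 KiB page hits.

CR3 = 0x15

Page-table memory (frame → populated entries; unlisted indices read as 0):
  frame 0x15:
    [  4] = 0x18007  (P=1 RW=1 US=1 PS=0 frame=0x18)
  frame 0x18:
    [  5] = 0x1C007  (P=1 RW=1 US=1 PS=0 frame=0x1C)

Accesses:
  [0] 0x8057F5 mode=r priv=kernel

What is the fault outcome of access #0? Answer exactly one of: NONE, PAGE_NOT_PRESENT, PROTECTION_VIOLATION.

Per-access translation:
#0 VA=0x8057F5 (r,kernel):
  L0 @0x15[4] → 0x18007  P=1,RW=1,US=1,PS=0
  L1 @0x18[5] → 0x1C007  P=1,RW=1,US=1,PS=0
  ✓ 0x1C7F5  — 2 lookups

Access #0 fault: NONE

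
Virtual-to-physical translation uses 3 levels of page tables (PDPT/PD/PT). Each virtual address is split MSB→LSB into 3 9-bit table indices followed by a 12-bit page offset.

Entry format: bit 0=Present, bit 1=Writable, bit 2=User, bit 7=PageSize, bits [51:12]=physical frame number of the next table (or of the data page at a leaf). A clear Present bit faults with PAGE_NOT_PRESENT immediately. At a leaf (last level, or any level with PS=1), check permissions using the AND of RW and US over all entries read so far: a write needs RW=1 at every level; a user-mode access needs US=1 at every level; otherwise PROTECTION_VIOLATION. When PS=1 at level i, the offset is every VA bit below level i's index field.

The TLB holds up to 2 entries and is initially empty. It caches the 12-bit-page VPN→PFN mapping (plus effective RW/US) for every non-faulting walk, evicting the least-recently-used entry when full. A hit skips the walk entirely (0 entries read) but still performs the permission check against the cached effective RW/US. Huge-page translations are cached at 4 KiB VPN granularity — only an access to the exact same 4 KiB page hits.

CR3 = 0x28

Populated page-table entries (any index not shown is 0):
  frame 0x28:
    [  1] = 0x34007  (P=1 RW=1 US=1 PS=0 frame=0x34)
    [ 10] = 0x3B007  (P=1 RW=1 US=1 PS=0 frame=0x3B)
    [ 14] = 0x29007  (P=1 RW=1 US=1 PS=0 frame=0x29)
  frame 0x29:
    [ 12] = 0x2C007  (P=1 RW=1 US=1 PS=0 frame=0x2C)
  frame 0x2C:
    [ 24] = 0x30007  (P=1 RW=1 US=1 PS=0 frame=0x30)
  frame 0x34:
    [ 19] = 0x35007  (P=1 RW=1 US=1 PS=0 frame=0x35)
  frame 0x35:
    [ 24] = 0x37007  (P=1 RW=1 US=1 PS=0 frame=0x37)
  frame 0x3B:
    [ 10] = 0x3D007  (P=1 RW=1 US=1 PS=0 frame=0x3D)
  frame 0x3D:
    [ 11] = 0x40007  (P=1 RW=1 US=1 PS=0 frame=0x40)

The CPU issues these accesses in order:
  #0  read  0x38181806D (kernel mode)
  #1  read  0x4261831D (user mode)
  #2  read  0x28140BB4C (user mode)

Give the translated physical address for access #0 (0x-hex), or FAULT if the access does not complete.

Walk each access:
#0 VA=0x38181806D (r,kernel):
  lvl0: tbl 0x28, slot 14 ⇒ 0x29007 (P1/RW1/US1/PS0)
  lvl1: tbl 0x29, slot 12 ⇒ 0x2C007 (P1/RW1/US1/PS0)
  lvl2: tbl 0x2C, slot 24 ⇒ 0x30007 (P1/RW1/US1/PS0)
  ✓ 0x3006D  — 3 lookups
#1 VA=0x4261831D (r,user):
  lvl0: tbl 0x28, slot 1 ⇒ 0x34007 (P1/RW1/US1/PS0)
  lvl1: tbl 0x34, slot 19 ⇒ 0x35007 (P1/RW1/US1/PS0)
  lvl2: tbl 0x35, slot 24 ⇒ 0x37007 (P1/RW1/US1/PS0)
  ✓ 0x3731D  — 3 lookups
#2 VA=0x28140BB4C (r,user):
  lvl0: tbl 0x28, slot 10 ⇒ 0x3B007 (P1/RW1/US1/PS0)
  lvl1: tbl 0x3B, slot 10 ⇒ 0x3D007 (P1/RW1/US1/PS0)
  lvl2: tbl 0x3D, slot 11 ⇒ 0x40007 (P1/RW1/US1/PS0)
  ✓ 0x40B4C  — 3 lookups

Access #0 PA: 0x3006D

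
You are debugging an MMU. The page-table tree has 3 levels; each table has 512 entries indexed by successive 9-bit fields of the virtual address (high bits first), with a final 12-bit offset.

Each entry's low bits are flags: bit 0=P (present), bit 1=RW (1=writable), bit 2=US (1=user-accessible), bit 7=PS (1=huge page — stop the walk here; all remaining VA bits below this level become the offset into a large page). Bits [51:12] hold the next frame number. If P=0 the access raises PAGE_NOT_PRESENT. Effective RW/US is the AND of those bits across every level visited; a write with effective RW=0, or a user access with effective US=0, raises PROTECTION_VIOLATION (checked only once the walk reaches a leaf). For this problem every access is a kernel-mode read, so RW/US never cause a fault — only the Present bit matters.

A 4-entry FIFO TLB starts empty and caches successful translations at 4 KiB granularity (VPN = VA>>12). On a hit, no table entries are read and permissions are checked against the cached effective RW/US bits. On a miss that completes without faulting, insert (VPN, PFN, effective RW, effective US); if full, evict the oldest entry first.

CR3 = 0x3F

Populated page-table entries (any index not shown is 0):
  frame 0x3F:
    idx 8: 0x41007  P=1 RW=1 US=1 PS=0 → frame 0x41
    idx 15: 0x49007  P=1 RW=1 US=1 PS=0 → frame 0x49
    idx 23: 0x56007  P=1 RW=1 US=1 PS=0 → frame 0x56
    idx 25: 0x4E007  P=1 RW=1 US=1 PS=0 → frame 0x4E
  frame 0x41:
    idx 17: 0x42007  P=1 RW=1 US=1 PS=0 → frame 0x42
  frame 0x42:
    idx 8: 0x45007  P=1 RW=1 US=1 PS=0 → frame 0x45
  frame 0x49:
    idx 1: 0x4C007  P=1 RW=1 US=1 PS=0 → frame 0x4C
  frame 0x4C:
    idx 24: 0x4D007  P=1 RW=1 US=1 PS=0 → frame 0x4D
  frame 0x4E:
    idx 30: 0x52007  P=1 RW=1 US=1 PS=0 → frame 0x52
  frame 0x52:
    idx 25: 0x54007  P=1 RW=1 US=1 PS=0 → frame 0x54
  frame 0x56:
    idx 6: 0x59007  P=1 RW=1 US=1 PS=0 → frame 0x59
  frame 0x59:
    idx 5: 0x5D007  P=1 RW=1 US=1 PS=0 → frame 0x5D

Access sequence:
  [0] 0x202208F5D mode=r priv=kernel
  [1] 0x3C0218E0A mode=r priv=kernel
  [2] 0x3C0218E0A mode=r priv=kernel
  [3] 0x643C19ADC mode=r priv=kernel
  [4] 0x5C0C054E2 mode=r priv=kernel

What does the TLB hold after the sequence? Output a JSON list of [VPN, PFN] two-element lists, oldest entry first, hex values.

Per-access translation:
#0 VA=0x202208F5D (r,kernel):
  [0] read 0x3F idx=8: raw=0x41007 flags P=1 W=1 U=1 S=0
  [1] read 0x41 idx=17: raw=0x42007 flags P=1 W=1 U=1 S=0
  [2] read 0x42 idx=8: raw=0x45007 flags P=1 W=1 U=1 S=0
  ⇒ phys 0x45F5D  [3 reads]
#1 VA=0x3C0218E0A (r,kernel):
  [0] read 0x3F idx=15: raw=0x49007 flags P=1 W=1 U=1 S=0
  [1] read 0x49 idx=1: raw=0x4C007 flags P=1 W=1 U=1 S=0
  [2] read 0x4C idx=24: raw=0x4D007 flags P=1 W=1 U=1 S=0
  ⇒ phys 0x4DE0A  [3 reads]
#2 VA=0x3C0218E0A (r,kernel):
  TLB hit vpn=0x3C0218 → PA=0x4DE0A
#3 VA=0x643C19ADC (r,kernel):
  [0] read 0x3F idx=25: raw=0x4E007 flags P=1 W=1 U=1 S=0
  [1] read 0x4E idx=30: raw=0x52007 flags P=1 W=1 U=1 S=0
  [2] read 0x52 idx=25: raw=0x54007 flags P=1 W=1 U=1 S=0
  ⇒ phys 0x54ADC  [3 reads]
#4 VA=0x5C0C054E2 (r,kernel):
  [0] read 0x3F idx=23: raw=0x56007 flags P=1 W=1 U=1 S=0
  [1] read 0x56 idx=6: raw=0x59007 flags P=1 W=1 U=1 S=0
  [2] read 0x59 idx=5: raw=0x5D007 flags P=1 W=1 U=1 S=0
  ⇒ phys 0x5D4E2  [3 reads]

TLB: [["0x202208", "0x45"], ["0x3C0218", "0x4D"], ["0x643C19", "0x54"], ["0x5C0C05", "0x5D"]]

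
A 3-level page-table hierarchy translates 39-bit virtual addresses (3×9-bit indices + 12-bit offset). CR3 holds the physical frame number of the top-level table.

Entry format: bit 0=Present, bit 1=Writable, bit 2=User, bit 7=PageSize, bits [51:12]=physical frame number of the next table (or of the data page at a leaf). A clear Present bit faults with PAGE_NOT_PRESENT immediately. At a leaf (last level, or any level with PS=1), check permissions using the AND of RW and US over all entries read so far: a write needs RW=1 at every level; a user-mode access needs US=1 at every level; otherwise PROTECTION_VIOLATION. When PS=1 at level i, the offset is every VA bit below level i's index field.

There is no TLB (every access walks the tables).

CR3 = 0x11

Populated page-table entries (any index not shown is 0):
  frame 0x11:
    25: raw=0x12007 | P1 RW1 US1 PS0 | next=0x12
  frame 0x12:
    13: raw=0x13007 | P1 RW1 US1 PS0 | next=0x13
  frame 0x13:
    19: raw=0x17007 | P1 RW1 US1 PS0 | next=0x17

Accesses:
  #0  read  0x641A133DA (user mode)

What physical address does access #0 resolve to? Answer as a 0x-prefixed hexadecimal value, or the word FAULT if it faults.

Per-access translation:
#0 VA=0x641A133DA (r,user):
  L0 @0x11[25] → 0x12007  P=1,RW=1,US=1,PS=0
  L1 @0x12[13] → 0x13007  P=1,RW=1,US=1,PS=0
  L2 @0x13[19] → 0x17007  P=1,RW=1,US=1,PS=0
  ✓ 0x173DA  — 3 lookups

Access #0 PA: 0x173DA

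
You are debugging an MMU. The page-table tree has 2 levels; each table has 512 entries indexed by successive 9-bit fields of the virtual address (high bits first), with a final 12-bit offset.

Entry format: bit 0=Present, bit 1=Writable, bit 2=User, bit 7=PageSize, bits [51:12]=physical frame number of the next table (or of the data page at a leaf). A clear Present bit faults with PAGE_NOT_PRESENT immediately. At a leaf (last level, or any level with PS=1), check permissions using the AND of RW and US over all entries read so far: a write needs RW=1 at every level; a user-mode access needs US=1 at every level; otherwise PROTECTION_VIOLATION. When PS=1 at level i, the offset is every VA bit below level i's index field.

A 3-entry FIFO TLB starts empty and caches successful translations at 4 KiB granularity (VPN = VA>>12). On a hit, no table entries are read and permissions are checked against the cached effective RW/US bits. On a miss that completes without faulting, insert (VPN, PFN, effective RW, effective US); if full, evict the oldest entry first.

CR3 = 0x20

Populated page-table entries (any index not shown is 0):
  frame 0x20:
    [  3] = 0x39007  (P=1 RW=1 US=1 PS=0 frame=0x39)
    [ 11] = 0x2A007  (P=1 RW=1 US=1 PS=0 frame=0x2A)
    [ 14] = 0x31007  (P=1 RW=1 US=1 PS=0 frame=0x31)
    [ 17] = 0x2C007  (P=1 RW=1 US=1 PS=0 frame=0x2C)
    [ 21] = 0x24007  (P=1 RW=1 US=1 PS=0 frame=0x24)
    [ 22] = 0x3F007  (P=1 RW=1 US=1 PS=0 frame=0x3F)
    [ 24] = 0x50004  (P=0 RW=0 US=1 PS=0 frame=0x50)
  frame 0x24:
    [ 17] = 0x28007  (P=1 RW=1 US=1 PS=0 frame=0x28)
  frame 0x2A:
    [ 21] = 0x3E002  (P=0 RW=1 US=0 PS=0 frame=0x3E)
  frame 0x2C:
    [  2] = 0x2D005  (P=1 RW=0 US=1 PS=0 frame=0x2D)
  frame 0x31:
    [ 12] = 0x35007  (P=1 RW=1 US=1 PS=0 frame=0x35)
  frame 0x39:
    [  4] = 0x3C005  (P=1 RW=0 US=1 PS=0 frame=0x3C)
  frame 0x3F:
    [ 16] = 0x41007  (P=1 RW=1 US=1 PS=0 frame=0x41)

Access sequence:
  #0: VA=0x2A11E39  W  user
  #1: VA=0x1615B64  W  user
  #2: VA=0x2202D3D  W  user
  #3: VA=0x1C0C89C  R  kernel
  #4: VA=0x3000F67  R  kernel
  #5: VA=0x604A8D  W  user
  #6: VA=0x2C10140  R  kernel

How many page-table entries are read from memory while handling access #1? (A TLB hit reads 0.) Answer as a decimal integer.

Walk each access:
#0 VA=0x2A11E39 (w,user):
  L0: frame=0x20 idx=21 entry=0x24007 [P=1 RW=1 US=1 PS=0]
  L1: frame=0x24 idx=17 entry=0x28007 [P=1 RW=1 US=1 PS=0]
  ✓ 0x28E39  — 2 lookups
#1 VA=0x1615B64 (w,user):
  L0: frame=0x20 idx=11 entry=0x2A007 [P=1 RW=1 US=1 PS=0]
  L1: frame=0x2A idx=21 entry=0x3E002 [P=0 RW=1 US=0 PS=0]
  ⇒ fault: PAGE_NOT_PRESENT  — 2 lookups
#2 VA=0x2202D3D (w,user):
  L0: frame=0x20 idx=17 entry=0x2C007 [P=1 RW=1 US=1 PS=0]
  L1: frame=0x2C idx=2 entry=0x2D005 [P=1 RW=0 US=1 PS=0]
  ⇒ fault: PROTECTION_VIOLATION  — 2 lookups
#3 VA=0x1C0C89C (r,kernel):
  L0: frame=0x20 idx=14 entry=0x31007 [P=1 RW=1 US=1 PS=0]
  L1: frame=0x31 idx=12 entry=0x35007 [P=1 RW=1 US=1 PS=0]
  ✓ 0x3589C  — 2 lookups
#4 VA=0x3000F67 (r,kernel):
  L0: frame=0x20 idx=24 entry=0x50004 [P=0 RW=0 US=1 PS=0]
  ⇒ fault: PAGE_NOT_PRESENT  — 1 lookups
#5 VA=0x604A8D (w,user):
  L0: frame=0x20 idx=3 entry=0x39007 [P=1 RW=1 US=1 PS=0]
  L1: frame=0x39 idx=4 entry=0x3C005 [P=1 RW=0 US=1 PS=0]
  ⇒ fault: PROTECTION_VIOLATION  — 2 lookups
#6 VA=0x2C10140 (r,kernel):
  L0: frame=0x20 idx=22 entry=0x3F007 [P=1 RW=1 US=1 PS=0]
  L1: frame=0x3F idx=16 entry=0x41007 [P=1 RW=1 US=1 PS=0]
  ✓ 0x41140  — 2 lookups

Entries read for #1: 2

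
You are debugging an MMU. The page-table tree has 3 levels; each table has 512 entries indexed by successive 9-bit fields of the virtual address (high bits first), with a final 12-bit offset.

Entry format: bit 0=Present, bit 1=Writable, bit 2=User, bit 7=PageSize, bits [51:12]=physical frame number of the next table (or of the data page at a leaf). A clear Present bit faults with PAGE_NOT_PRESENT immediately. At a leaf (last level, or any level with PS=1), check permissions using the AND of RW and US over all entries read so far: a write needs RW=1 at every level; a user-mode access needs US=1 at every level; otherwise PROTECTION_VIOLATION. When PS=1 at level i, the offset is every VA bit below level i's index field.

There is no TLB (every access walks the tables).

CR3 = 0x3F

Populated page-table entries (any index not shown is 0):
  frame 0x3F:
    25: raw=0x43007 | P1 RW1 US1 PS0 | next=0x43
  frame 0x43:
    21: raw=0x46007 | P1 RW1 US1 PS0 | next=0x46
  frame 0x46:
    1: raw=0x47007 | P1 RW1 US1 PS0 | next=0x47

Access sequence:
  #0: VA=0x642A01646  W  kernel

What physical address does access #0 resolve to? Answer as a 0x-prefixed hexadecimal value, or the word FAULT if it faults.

Per-access translation:
#0 VA=0x642A01646 (w,kernel):
  lvl0: tbl 0x3F, slot 25 ⇒ 0x43007 (P1/RW1/US1/PS0)
  lvl1: tbl 0x43, slot 21 ⇒ 0x46007 (P1/RW1/US1/PS0)
  lvl2: tbl 0x46, slot 1 ⇒ 0x47007 (P1/RW1/US1/PS0)
  → PA=0x47646  (3 entries read)

Access #0 PA: 0x47646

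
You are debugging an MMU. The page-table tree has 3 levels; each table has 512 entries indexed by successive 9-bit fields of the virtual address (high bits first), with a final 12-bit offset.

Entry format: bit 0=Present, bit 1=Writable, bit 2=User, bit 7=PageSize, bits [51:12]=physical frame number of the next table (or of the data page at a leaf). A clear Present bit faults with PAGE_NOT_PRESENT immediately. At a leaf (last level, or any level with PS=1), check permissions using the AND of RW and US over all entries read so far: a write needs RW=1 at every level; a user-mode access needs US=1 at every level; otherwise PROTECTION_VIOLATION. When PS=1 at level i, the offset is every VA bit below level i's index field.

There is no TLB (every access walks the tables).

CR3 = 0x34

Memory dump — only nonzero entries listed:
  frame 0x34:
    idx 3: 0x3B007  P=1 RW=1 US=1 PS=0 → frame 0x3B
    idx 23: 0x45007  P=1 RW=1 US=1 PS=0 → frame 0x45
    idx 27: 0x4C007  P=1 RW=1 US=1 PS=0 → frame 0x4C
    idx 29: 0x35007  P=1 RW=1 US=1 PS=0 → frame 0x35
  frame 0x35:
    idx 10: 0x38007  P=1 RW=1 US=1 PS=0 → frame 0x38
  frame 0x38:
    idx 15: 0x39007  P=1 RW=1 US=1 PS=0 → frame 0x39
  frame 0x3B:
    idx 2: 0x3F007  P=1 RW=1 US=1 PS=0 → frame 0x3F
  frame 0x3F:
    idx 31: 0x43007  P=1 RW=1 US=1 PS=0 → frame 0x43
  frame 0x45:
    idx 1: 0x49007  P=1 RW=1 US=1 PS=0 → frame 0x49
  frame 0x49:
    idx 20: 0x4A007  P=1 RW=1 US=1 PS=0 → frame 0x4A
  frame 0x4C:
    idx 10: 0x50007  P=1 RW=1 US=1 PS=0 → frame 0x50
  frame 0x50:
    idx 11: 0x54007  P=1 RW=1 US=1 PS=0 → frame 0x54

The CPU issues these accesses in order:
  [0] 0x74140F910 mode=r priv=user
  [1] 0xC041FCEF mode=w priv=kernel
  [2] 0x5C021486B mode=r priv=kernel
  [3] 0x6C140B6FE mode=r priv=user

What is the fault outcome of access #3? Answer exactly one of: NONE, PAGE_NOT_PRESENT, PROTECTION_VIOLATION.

Walk each access:
#0 VA=0x74140F910 (r,user):
  L0 @0x34[29] → 0x35007  P=1,RW=1,US=1,PS=0
  L1 @0x35[10] → 0x38007  P=1,RW=1,US=1,PS=0
  L2 @0x38[15] → 0x39007  P=1,RW=1,US=1,PS=0
  → PA=0x39910  (3 entries read)
#1 VA=0xC041FCEF (w,kernel):
  L0 @0x34[3] → 0x3B007  P=1,RW=1,US=1,PS=0
  L1 @0x3B[2] → 0x3F007  P=1,RW=1,US=1,PS=0
  L2 @0x3F[31] → 0x43007  P=1,RW=1,US=1,PS=0
  → PA=0x43CEF  (3 entries read)
#2 VA=0x5C021486B (r,kernel):
  L0 @0x34[23] → 0x45007  P=1,RW=1,US=1,PS=0
  L1 @0x45[1] → 0x49007  P=1,RW=1,US=1,PS=0
  L2 @0x49[20] → 0x4A007  P=1,RW=1,US=1,PS=0
  → PA=0x4A86B  (3 entries read)
#3 VA=0x6C140B6FE (r,user):
  L0 @0x34[27] → 0x4C007  P=1,RW=1,US=1,PS=0
  L1 @0x4C[10] → 0x50007  P=1,RW=1,US=1,PS=0
  L2 @0x50[11] → 0x54007  P=1,RW=1,US=1,PS=0
  → PA=0x546FE  (3 entries read)

Access #3 fault: NONE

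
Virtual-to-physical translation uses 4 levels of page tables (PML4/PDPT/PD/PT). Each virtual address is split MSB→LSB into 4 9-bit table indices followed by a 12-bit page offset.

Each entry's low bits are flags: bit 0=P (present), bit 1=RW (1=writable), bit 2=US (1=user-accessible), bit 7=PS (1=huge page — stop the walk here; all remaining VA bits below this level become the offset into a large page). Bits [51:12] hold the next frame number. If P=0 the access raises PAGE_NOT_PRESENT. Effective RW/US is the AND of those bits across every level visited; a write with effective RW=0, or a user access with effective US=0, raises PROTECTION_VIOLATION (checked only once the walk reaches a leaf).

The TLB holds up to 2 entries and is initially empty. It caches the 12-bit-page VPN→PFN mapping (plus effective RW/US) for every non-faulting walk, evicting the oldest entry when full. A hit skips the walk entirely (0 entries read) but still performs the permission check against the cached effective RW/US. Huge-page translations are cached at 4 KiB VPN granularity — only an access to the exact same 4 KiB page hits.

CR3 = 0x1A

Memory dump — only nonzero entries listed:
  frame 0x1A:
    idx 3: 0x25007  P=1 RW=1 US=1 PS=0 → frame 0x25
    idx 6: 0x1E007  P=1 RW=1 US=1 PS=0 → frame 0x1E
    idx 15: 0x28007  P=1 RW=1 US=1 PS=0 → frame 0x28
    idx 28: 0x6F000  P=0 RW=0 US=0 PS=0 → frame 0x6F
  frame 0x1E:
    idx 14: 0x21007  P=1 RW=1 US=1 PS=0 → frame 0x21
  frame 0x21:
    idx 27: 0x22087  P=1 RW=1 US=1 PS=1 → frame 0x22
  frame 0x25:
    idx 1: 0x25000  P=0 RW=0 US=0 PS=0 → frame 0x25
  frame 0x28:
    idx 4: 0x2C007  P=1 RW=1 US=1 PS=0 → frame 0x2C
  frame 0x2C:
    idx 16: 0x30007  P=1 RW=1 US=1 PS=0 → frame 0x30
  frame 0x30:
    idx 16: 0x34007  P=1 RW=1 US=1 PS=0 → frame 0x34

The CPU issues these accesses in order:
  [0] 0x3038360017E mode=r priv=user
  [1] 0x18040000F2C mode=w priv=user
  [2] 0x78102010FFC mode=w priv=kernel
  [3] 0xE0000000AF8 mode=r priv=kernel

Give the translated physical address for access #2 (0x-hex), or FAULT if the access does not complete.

Per-access translation:
#0 VA=0x3038360017E (r,user):
  L0 @0x1A[6] → 0x1E007  P=1,RW=1,US=1,PS=0
  L1 @0x1E[14] → 0x21007  P=1,RW=1,US=1,PS=0
  L2 @0x21[27] → 0x22087  P=1,RW=1,US=1,PS=1
  → PA=0x2217E (huge @L2)  (3 entries read)
#1 VA=0x18040000F2C (w,user):
  L0 @0x1A[3] → 0x25007  P=1,RW=1,US=1,PS=0
  L1 @0x25[1] → 0x25000  P=0,RW=0,US=0,PS=0
  ⇒ fault: PAGE_NOT_PRESENT  — 2 lookups
#2 VA=0x78102010FFC (w,kernel):
  L0 @0x1A[15] → 0x28007  P=1,RW=1,US=1,PS=0
  L1 @0x28[4] → 0x2C007  P=1,RW=1,US=1,PS=0
  L2 @0x2C[16] → 0x30007  P=1,RW=1,US=1,PS=0
  L3 @0x30[16] → 0x34007  P=1,RW=1,US=1,PS=0
  → PA=0x34FFC  (4 entries read)
#3 VA=0xE0000000AF8 (r,kernel):
  L0 @0x1A[28] → 0x6F000  P=0,RW=0,US=0,PS=0
  ⇒ fault: PAGE_NOT_PRESENT  — 1 lookups

Access #2 PA: 0x34FFC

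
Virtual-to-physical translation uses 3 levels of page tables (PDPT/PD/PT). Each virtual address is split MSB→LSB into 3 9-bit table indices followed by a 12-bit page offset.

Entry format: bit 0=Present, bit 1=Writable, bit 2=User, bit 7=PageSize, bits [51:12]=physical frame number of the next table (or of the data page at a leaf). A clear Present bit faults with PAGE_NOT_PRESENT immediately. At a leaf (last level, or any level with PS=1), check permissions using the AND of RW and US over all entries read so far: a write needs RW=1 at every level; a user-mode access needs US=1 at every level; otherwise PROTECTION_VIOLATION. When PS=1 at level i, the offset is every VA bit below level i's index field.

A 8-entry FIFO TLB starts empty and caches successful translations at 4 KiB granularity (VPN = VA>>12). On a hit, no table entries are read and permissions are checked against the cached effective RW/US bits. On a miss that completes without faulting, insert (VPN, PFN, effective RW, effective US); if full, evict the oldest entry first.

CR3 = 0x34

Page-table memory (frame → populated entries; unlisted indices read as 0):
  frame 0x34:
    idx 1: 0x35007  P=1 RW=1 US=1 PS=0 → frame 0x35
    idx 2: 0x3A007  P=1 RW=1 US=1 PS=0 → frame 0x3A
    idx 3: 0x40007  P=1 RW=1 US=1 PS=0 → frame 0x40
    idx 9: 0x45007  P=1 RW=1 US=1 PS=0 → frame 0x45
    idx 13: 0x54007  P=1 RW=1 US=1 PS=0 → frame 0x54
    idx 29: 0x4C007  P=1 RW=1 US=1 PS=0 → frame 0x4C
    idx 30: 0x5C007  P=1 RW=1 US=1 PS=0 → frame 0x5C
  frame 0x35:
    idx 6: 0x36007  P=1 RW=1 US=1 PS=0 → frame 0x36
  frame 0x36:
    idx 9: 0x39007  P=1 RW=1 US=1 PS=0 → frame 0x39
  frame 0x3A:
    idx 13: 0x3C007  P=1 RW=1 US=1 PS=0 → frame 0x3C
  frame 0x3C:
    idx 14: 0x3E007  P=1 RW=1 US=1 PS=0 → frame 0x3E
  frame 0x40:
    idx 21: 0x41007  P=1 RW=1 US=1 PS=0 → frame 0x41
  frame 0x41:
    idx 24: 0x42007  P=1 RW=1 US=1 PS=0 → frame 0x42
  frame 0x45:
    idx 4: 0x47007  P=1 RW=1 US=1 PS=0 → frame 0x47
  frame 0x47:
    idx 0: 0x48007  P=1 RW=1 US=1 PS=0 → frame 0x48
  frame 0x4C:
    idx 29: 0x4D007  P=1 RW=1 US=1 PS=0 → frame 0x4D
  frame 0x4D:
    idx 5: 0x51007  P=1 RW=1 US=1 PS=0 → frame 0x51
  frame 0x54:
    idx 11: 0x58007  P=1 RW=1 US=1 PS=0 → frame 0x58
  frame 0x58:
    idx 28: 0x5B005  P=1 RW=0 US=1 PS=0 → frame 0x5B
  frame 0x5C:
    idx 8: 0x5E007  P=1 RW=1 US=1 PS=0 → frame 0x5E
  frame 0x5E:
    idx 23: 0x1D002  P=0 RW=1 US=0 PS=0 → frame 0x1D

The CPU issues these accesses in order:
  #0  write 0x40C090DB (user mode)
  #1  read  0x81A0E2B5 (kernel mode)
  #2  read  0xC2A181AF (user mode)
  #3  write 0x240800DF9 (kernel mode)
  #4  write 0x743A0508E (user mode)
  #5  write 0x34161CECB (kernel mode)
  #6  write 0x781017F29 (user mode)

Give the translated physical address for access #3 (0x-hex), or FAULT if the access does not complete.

Trace:
#0 VA=0x40C090DB (w,user):
  lvl0: tbl 0x34, slot 1 ⇒ 0x35007 (P1/RW1/US1/PS0)
  lvl1: tbl 0x35, slot 6 ⇒ 0x36007 (P1/RW1/US1/PS0)
  lvl2: tbl 0x36, slot 9 ⇒ 0x39007 (P1/RW1/US1/PS0)
  ✓ 0x390DB  — 3 lookups
#1 VA=0x81A0E2B5 (r,kernel):
  lvl0: tbl 0x34, slot 2 ⇒ 0x3A007 (P1/RW1/US1/PS0)
  lvl1: tbl 0x3A, slot 13 ⇒ 0x3C007 (P1/RW1/US1/PS0)
  lvl2: tbl 0x3C, slot 14 ⇒ 0x3E007 (P1/RW1/US1/PS0)
  ✓ 0x3E2B5  — 3 lookups
#2 VA=0xC2A181AF (r,user):
  lvl0: tbl 0x34, slot 3 ⇒ 0x40007 (P1/RW1/US1/PS0)
  lvl1: tbl 0x40, slot 21 ⇒ 0x41007 (P1/RW1/US1/PS0)
  lvl2: tbl 0x41, slot 24 ⇒ 0x42007 (P1/RW1/US1/PS0)
  ✓ 0x421AF  — 3 lookups
#3 VA=0x240800DF9 (w,kernel):
  lvl0: tbl 0x34, slot 9 ⇒ 0x45007 (P1/RW1/US1/PS0)
  lvl1: tbl 0x45, slot 4 ⇒ 0x47007 (P1/RW1/US1/PS0)
  lvl2: tbl 0x47, slot 0 ⇒ 0x48007 (P1/RW1/US1/PS0)
  ✓ 0x48DF9  — 3 lookups
#4 VA=0x743A0508E (w,user):
  lvl0: tbl 0x34, slot 29 ⇒ 0x4C007 (P1/RW1/US1/PS0)
  lvl1: tbl 0x4C, slot 29 ⇒ 0x4D007 (P1/RW1/US1/PS0)
  lvl2: tbl 0x4D, slot 5 ⇒ 0x51007 (P1/RW1/US1/PS0)
  ✓ 0x5108E  — 3 lookups
#5 VA=0x34161CECB (w,kernel):
  lvl0: tbl 0x34, slot 13 ⇒ 0x54007 (P1/RW1/US1/PS0)
  lvl1: tbl 0x54, slot 11 ⇒ 0x58007 (P1/RW1/US1/PS0)
  lvl2: tbl 0x58, slot 28 ⇒ 0x5B005 (P1/RW0/US1/PS0)
  → PROTECTION_VIOLATION  (3 entries read)
#6 VA=0x781017F29 (w,user):
  lvl0: tbl 0x34, slot 30 ⇒ 0x5C007 (P1/RW1/US1/PS0)
  lvl1: tbl 0x5C, slot 8 ⇒ 0x5E007 (P1/RW1/US1/PS0)
  lvl2: tbl 0x5E, slot 23 ⇒ 0x1D002 (P0/RW1/US0/PS0)
  → PAGE_NOT_PRESENT  (3 entries read)

Access #3 PA: 0x48DF9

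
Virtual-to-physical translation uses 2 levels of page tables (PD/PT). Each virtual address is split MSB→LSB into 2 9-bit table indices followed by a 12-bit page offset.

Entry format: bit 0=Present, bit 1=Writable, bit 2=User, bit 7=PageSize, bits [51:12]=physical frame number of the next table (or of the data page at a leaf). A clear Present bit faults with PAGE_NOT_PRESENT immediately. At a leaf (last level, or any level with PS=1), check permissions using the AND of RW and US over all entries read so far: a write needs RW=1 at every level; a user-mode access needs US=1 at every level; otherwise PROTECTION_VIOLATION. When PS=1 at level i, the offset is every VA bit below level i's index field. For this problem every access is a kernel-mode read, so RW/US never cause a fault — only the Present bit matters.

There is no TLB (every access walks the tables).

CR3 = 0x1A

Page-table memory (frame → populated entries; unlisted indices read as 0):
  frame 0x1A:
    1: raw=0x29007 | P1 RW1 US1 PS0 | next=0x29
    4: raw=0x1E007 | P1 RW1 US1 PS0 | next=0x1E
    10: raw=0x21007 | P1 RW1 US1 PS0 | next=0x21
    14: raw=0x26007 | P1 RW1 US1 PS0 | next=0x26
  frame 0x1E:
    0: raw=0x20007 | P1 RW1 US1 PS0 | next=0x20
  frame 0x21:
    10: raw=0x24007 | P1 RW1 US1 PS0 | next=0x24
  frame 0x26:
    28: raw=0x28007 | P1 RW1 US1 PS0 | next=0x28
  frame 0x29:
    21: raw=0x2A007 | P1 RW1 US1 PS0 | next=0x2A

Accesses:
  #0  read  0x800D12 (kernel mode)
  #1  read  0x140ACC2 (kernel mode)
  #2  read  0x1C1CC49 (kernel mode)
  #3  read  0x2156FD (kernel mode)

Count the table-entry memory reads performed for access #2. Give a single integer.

Trace:
#0 VA=0x800D12 (r,kernel):
  L0 @0x1A[4] → 0x1E007  P=1,RW=1,US=1,PS=0
  L1 @0x1E[0] → 0x20007  P=1,RW=1,US=1,PS=0
  ⇒ phys 0x20D12  [2 reads]
#1 VA=0x140ACC2 (r,kernel):
  L0 @0x1A[10] → 0x21007  P=1,RW=1,US=1,PS=0
  L1 @0x21[10] → 0x24007  P=1,RW=1,US=1,PS=0
  ⇒ phys 0x24CC2  [2 reads]
#2 VA=0x1C1CC49 (r,kernel):
  L0 @0x1A[14] → 0x26007  P=1,RW=1,US=1,PS=0
  L1 @0x26[28] → 0x28007  P=1,RW=1,US=1,PS=0
  ⇒ phys 0x28C49  [2 reads]
#3 VA=0x2156FD (r,kernel):
  L0 @0x1A[1] → 0x29007  P=1,RW=1,US=1,PS=0
  L1 @0x29[21] → 0x2A007  P=1,RW=1,US=1,PS=0
  ⇒ phys 0x2A6FD  [2 reads]

Entries read for #2: 2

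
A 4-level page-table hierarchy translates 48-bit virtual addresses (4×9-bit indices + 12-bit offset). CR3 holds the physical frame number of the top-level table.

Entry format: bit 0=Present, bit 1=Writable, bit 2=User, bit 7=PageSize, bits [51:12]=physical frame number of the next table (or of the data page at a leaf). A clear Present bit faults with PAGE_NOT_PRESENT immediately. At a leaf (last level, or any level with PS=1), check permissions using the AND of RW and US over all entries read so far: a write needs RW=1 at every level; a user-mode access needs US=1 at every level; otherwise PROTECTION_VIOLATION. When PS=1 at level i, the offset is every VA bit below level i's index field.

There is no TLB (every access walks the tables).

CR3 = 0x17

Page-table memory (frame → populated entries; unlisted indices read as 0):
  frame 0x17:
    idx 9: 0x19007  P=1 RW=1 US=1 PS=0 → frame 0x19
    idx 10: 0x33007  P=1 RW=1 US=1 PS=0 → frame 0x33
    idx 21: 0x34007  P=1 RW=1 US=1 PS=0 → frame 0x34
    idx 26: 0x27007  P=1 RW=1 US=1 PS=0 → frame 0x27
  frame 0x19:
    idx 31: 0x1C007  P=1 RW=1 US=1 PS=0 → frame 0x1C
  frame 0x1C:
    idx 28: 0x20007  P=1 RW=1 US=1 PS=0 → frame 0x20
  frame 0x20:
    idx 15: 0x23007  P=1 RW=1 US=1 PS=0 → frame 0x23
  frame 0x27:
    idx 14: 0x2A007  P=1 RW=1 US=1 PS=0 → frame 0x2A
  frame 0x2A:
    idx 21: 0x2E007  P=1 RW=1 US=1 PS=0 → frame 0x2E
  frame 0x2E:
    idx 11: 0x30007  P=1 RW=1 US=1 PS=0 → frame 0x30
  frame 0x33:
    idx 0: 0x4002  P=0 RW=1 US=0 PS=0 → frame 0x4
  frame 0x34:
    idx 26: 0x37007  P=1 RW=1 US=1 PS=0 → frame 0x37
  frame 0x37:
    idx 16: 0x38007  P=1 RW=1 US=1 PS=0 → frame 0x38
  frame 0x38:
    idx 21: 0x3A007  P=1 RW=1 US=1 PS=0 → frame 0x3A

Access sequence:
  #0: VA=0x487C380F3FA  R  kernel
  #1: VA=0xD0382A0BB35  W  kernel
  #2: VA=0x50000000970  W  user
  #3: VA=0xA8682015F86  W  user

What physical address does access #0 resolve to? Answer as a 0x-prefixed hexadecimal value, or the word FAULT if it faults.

Trace:
#0 VA=0x487C380F3FA (r,kernel):
  L0 @0x17[9] → 0x19007  P=1,RW=1,US=1,PS=0
  L1 @0x19[31] → 0x1C007  P=1,RW=1,US=1,PS=0
  L2 @0x1C[28] → 0x20007  P=1,RW=1,US=1,PS=0
  L3 @0x20[15] → 0x23007  P=1,RW=1,US=1,PS=0
  ✓ 0x233FA  — 4 lookups
#1 VA=0xD0382A0BB35 (w,kernel):
  L0 @0x17[26] → 0x27007  P=1,RW=1,US=1,PS=0
  L1 @0x27[14] → 0x2A007  P=1,RW=1,US=1,PS=0
  L2 @0x2A[21] → 0x2E007  P=1,RW=1,US=1,PS=0
  L3 @0x2E[11] → 0x30007  P=1,RW=1,US=1,PS=0
  ✓ 0x30B35  — 4 lookups
#2 VA=0x50000000970 (w,user):
  L0 @0x17[10] → 0x33007  P=1,RW=1,US=1,PS=0
  L1 @0x33[0] → 0x4002  P=0,RW=1,US=0,PS=0
  → PAGE_NOT_PRESENT  (2 entries read)
#3 VA=0xA8682015F86 (w,user):
  L0 @0x17[21] → 0x34007  P=1,RW=1,US=1,PS=0
  L1 @0x34[26] → 0x37007  P=1,RW=1,US=1,PS=0
  L2 @0x37[16] → 0x38007  P=1,RW=1,US=1,PS=0
  L3 @0x38[21] → 0x3A007  P=1,RW=1,US=1,PS=0
  ✓ 0x3AF86  — 4 lookups

Access #0 PA: 0x233FA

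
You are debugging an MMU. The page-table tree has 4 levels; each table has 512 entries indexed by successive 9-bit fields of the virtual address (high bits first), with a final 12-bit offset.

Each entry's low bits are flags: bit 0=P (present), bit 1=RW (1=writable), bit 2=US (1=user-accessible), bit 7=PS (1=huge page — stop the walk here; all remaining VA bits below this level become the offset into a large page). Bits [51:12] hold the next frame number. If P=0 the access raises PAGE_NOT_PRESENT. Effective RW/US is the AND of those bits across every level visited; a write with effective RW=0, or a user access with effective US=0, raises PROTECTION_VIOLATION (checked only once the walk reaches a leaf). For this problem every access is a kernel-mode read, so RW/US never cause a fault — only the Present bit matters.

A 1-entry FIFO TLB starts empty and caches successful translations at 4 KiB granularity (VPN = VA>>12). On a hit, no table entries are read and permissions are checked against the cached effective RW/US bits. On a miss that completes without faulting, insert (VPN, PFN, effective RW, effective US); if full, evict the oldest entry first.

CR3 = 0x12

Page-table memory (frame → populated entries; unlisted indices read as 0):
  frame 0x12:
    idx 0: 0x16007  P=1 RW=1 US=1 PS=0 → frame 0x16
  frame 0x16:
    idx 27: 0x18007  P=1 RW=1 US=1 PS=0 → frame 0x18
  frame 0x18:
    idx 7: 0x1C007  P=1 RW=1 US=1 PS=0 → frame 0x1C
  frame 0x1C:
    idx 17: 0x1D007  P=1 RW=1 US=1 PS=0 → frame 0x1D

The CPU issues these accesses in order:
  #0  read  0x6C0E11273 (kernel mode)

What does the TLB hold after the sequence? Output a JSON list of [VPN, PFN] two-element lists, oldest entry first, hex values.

Trace:
#0 VA=0x6C0E11273 (r,kernel):
  lvl0: tbl 0x12, slot 0 ⇒ 0x16007 (P1/RW1/US1/PS0)
  lvl1: tbl 0x16, slot 27 ⇒ 0x18007 (P1/RW1/US1/PS0)
  lvl2: tbl 0x18, slot 7 ⇒ 0x1C007 (P1/RW1/US1/PS0)
  lvl3: tbl 0x1C, slot 17 ⇒ 0x1D007 (P1/RW1/US1/PS0)
  ⇒ phys 0x1D273  [4 reads]

TLB: [["0x6C0E11", "0x1D"]]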